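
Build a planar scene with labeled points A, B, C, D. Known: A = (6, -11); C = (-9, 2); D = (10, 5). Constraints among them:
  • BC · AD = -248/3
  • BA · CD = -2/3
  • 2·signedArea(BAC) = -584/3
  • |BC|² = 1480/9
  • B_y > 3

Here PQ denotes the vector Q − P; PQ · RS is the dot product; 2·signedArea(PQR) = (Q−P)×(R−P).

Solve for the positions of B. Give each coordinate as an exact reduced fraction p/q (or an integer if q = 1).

1. B_x = 11/3  [BC · AD = -248/3 ∩ BA · CD = -2/3]
2. B_y = 4  [BC · AD = -248/3 ∩ BA · CD = -2/3]
   → B = (11/3, 4)

B = (11/3, 4)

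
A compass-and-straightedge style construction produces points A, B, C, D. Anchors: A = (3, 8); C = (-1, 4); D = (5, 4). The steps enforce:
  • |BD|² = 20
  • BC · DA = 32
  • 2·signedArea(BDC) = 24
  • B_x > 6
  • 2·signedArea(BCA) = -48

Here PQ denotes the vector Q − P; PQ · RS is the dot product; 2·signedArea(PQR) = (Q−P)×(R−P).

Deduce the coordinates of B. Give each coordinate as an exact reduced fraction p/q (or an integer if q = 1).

1. B_x = 7  [2·signedArea(BDC) = 24 ∩ 2·signedArea(BCA) = -48]
2. B_y = 0  [2·signedArea(BDC) = 24 ∩ 2·signedArea(BCA) = -48]
   → B = (7, 0)

B = (7, 0)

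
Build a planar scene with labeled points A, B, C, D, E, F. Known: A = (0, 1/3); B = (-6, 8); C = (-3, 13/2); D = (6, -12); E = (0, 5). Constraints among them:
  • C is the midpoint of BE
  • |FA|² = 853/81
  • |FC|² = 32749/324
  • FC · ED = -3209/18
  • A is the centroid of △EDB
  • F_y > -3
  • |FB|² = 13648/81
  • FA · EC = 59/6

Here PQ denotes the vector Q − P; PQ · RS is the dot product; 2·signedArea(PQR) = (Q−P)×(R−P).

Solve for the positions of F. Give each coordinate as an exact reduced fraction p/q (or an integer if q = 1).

1. F_x = 2  [FC · ED = -3209/18 ∩ FA · EC = 59/6]
2. F_y = -20/9  [FC · ED = -3209/18 ∩ FA · EC = 59/6]
   → F = (2, -20/9)

F = (2, -20/9)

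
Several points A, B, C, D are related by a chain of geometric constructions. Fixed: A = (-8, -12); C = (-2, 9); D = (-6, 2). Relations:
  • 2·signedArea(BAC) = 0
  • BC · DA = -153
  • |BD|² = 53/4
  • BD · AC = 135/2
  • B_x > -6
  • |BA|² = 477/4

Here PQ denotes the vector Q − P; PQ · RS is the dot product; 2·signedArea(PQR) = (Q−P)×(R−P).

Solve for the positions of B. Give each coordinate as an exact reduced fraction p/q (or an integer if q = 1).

1. B_x = -5  [2·signedArea(BAC) = 0 ∩ BD · AC = 135/2]
2. B_y = -3/2  [2·signedArea(BAC) = 0 ∩ BD · AC = 135/2]
   → B = (-5, -3/2)

B = (-5, -3/2)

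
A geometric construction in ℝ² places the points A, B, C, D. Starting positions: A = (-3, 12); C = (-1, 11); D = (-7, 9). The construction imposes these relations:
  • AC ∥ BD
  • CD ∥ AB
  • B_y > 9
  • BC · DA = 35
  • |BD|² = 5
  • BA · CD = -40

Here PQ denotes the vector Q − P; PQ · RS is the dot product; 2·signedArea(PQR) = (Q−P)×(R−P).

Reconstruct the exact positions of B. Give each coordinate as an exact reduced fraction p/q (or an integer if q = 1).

1. B_x = -9  [AC ∥ BD ∩ CD ∥ AB]
2. B_y = 10  [AC ∥ BD ∩ CD ∥ AB]
   → B = (-9, 10)

B = (-9, 10)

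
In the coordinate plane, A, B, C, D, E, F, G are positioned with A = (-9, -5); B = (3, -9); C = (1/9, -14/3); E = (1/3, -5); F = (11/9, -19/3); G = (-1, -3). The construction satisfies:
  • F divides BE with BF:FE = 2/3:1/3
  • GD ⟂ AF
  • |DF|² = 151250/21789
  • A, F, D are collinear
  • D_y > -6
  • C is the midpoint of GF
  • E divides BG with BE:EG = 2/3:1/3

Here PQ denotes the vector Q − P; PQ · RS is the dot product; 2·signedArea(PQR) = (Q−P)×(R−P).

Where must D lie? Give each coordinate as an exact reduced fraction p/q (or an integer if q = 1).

1. D_x = -374/269  [A, F, D are collinear ∩ GD ⟂ AF]
2. D_y = -1612/269  [A, F, D are collinear ∩ GD ⟂ AF]
   → D = (-374/269, -1612/269)

D = (-374/269, -1612/269)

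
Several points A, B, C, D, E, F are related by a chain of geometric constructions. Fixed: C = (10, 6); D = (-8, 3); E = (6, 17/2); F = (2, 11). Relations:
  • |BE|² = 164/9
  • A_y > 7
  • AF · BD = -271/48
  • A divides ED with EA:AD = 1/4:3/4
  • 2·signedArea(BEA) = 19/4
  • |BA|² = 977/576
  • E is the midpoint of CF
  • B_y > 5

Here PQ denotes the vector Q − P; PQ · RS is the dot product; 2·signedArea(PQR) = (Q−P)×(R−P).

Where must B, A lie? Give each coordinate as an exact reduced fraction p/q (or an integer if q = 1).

A = (5/2, 57/8)
B = (8/3, 35/6)

1. A_x = 5/2  [A divides ED with EA:AD = 1/4:3/4]
2. A_y = 57/8  [A divides ED with EA:AD = 1/4:3/4]
   → A = (5/2, 57/8)
3. B_x = 8/3  [2·signedArea(BEA) = 19/4 ∩ AF · BD = -271/48]
4. B_y = 35/6  [2·signedArea(BEA) = 19/4 ∩ AF · BD = -271/48]
   → B = (8/3, 35/6)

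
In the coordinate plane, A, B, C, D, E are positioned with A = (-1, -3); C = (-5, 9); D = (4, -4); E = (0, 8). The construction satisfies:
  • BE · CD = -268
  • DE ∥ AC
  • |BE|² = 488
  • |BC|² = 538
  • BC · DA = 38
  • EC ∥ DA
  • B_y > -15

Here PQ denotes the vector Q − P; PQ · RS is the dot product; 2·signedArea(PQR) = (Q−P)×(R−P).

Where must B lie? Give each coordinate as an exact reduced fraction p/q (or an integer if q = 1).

1. B_x = -2  [BC · DA = 38 ∩ BE · CD = -268]
2. B_y = -14  [BC · DA = 38 ∩ BE · CD = -268]
   → B = (-2, -14)

B = (-2, -14)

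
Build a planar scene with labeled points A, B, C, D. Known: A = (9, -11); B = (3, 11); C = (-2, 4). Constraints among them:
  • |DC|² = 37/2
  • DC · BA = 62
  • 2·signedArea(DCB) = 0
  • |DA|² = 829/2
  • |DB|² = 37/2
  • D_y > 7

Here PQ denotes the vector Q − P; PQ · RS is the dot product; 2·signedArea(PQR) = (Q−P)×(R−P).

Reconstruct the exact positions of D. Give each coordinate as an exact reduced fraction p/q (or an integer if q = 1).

D = (1/2, 15/2)

1. D_x = 1/2  [2·signedArea(DCB) = 0 ∩ DC · BA = 62]
2. D_y = 15/2  [2·signedArea(DCB) = 0 ∩ DC · BA = 62]
   → D = (1/2, 15/2)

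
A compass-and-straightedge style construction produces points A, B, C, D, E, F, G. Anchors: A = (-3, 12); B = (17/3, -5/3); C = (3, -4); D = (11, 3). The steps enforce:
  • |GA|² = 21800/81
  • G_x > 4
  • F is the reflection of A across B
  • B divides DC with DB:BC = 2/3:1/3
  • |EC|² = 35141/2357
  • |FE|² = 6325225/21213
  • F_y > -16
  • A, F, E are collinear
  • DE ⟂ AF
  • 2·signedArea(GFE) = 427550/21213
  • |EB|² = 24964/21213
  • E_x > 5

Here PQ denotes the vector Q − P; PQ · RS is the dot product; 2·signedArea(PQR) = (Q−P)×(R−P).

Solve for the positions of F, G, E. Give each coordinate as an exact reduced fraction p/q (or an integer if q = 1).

1. F_x = 43/3  [F is the reflection of A across B]
2. F_y = -46/3  [F is the reflection of A across B]
   → F = (43/3, -46/3)
3. E_x = 11987/2357  [A, F, E are collinear ∩ DE ⟂ AF]
4. E_y = -1769/2357  [A, F, E are collinear ∩ DE ⟂ AF]
   → E = (11987/2357, -1769/2357)
5. G_x = 43/9  [line -103115/7071·x + -65390/7071·y + 998455/21213 = 0 ∩ |GA|² = 21800/81]
6. G_y = -22/9  [line -103115/7071·x + -65390/7071·y + 998455/21213 = 0 ∩ |GA|² = 21800/81]
   → G = (43/9, -22/9)

E = (11987/2357, -1769/2357)
F = (43/3, -46/3)
G = (43/9, -22/9)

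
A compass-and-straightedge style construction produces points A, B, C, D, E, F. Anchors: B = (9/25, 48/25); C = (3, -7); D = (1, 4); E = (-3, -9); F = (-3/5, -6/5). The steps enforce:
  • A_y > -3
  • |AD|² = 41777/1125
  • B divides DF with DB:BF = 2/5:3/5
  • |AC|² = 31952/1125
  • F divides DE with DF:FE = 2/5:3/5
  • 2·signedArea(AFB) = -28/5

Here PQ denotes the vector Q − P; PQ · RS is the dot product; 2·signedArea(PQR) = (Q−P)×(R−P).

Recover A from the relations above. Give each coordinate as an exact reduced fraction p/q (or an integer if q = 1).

1. A_x = 23/25  [line -78/25·x + 24/25·y + 122/25 = 0 ∩ |AC|² = 31952/1125]
2. A_y = -157/75  [line -78/25·x + 24/25·y + 122/25 = 0 ∩ |AC|² = 31952/1125]
   → A = (23/25, -157/75)

A = (23/25, -157/75)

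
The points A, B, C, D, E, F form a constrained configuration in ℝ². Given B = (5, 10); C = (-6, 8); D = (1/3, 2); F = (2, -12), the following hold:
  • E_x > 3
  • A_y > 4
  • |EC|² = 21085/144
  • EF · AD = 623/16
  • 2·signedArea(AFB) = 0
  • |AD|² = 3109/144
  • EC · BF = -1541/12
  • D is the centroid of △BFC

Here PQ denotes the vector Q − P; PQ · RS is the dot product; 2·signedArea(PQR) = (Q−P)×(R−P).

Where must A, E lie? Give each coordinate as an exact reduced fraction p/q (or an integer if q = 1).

A = (17/4, 9/2)
E = (15/4, 5/6)

1. A_x = 17/4  [line -22·x + 3·y + 80 = 0 ∩ |AD|² = 3109/144]
2. A_y = 9/2  [line -22·x + 3·y + 80 = 0 ∩ |AD|² = 3109/144]
   → A = (17/4, 9/2)
3. E_x = 15/4  [EC · BF = -1541/12 ∩ EF · AD = 623/16]
4. E_y = 5/6  [EC · BF = -1541/12 ∩ EF · AD = 623/16]
   → E = (15/4, 5/6)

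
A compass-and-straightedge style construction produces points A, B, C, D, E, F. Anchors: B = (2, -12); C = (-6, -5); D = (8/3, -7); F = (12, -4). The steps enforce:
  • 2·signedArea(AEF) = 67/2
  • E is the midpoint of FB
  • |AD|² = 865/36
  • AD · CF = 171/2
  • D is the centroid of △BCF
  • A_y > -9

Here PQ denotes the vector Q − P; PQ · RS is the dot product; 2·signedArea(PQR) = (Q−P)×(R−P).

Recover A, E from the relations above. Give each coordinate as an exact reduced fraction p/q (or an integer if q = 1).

A = (-2, -17/2)
E = (7, -8)

1. E_x = 7  [E is the midpoint of FB]
2. E_y = -8  [E is the midpoint of FB]
   → E = (7, -8)
3. A_x = -2  [2·signedArea(AEF) = 67/2 ∩ AD · CF = 171/2]
4. A_y = -17/2  [2·signedArea(AEF) = 67/2 ∩ AD · CF = 171/2]
   → A = (-2, -17/2)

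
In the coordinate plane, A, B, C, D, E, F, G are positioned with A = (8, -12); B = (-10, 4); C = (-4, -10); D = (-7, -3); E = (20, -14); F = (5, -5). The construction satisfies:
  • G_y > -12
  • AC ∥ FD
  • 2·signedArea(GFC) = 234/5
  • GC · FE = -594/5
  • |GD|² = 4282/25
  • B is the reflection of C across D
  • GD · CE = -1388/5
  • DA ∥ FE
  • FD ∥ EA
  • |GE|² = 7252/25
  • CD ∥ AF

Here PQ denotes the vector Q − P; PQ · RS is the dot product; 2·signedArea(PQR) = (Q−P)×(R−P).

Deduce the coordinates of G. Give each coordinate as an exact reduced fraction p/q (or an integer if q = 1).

1. G_x = 16/5  [GD · CE = -1388/5 ∩ 2·signedArea(GFC) = 234/5]
2. G_y = -56/5  [GD · CE = -1388/5 ∩ 2·signedArea(GFC) = 234/5]
   → G = (16/5, -56/5)

G = (16/5, -56/5)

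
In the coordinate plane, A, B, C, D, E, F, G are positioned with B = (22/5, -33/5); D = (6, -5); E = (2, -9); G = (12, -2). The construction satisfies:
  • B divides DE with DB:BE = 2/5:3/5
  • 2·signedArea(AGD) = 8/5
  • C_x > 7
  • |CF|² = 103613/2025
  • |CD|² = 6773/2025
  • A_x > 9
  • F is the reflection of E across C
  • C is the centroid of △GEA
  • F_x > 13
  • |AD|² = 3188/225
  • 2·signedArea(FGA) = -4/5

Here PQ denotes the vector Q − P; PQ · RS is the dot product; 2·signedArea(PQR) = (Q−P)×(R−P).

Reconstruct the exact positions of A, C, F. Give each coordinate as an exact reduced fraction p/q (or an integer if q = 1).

A = (142/15, -53/15)
C = (352/45, -218/45)
F = (614/45, -31/45)

1. A_x = 142/15  [line 3·x + -6·y + -248/5 = 0 ∩ |AD|² = 3188/225]
2. A_y = -53/15  [line 3·x + -6·y + -248/5 = 0 ∩ |AD|² = 3188/225]
   → A = (142/15, -53/15)
3. C_x = 352/45  [C is the centroid of △GEA]
4. C_y = -218/45  [C is the centroid of △GEA]
   → C = (352/45, -218/45)
5. F_x = 614/45  [F is the reflection of E across C]
6. F_y = -31/45  [F is the reflection of E across C]
   → F = (614/45, -31/45)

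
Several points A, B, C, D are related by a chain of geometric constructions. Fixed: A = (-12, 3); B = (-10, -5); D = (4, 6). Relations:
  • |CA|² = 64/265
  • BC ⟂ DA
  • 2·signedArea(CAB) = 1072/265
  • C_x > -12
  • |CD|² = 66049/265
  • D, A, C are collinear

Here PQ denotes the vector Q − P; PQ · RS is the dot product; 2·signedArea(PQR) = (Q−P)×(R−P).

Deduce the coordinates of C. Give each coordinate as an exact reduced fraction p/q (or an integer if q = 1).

1. C_x = -3052/265  [D, A, C are collinear ∩ BC ⟂ DA]
2. C_y = 819/265  [D, A, C are collinear ∩ BC ⟂ DA]
   → C = (-3052/265, 819/265)

C = (-3052/265, 819/265)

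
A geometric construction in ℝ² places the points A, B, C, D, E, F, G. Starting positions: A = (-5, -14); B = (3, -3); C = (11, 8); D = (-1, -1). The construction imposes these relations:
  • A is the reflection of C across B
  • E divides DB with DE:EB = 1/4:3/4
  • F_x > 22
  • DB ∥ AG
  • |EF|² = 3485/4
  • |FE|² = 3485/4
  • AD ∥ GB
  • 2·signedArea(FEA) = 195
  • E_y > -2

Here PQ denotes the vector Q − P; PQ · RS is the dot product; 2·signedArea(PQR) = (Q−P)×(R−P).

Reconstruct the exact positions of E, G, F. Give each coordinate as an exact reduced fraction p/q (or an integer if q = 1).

1. E_x = 0  [E divides DB with DE:EB = 1/4:3/4]
2. E_y = -3/2  [E divides DB with DE:EB = 1/4:3/4]
   → E = (0, -3/2)
3. G_x = -1  [AD ∥ GB ∩ DB ∥ AG]
4. G_y = -16  [AD ∥ GB ∩ DB ∥ AG]
   → G = (-1, -16)
5. F_x = 23  [line 25/2·x + -5·y + -405/2 = 0 ∩ |FE|² = 3485/4]
6. F_y = 17  [line 25/2·x + -5·y + -405/2 = 0 ∩ |FE|² = 3485/4]
   → F = (23, 17)

E = (0, -3/2)
F = (23, 17)
G = (-1, -16)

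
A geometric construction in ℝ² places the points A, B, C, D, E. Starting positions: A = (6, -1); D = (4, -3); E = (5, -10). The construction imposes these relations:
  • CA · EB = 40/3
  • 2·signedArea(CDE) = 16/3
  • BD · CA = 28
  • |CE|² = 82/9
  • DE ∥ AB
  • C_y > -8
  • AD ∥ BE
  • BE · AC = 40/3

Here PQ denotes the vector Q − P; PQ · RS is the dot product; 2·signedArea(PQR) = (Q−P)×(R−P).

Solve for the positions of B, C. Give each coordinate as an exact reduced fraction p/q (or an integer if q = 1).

B = (7, -8)
C = (16/3, -7)

1. B_x = 7  [AD ∥ BE ∩ DE ∥ AB]
2. B_y = -8  [AD ∥ BE ∩ DE ∥ AB]
   → B = (7, -8)
3. C_x = 16/3  [2·signedArea(CDE) = 16/3 ∩ CA · EB = 40/3]
4. C_y = -7  [2·signedArea(CDE) = 16/3 ∩ CA · EB = 40/3]
   → C = (16/3, -7)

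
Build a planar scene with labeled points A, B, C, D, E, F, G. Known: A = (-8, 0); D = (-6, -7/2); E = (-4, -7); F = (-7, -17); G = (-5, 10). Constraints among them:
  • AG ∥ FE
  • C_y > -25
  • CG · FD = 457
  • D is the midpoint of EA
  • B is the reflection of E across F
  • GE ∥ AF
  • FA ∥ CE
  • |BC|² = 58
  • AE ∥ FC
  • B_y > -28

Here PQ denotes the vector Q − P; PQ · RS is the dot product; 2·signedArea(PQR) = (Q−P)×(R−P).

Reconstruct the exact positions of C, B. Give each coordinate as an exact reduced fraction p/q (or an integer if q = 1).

B = (-10, -27)
C = (-3, -24)

1. C_x = -3  [FA ∥ CE ∩ AE ∥ FC]
2. C_y = -24  [FA ∥ CE ∩ AE ∥ FC]
   → C = (-3, -24)
3. B_x = -10  [B is the reflection of E across F]
4. B_y = -27  [B is the reflection of E across F]
   → B = (-10, -27)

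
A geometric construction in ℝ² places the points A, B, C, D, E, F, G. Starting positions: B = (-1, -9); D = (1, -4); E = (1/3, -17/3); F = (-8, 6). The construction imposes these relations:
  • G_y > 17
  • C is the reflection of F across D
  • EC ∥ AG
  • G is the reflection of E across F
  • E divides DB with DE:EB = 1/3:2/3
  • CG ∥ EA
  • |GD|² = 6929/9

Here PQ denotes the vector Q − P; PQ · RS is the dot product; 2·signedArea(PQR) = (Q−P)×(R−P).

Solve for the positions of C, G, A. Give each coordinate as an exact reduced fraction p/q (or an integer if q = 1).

1. C_x = 10  [C is the reflection of F across D]
2. C_y = -14  [C is the reflection of F across D]
   → C = (10, -14)
3. G_x = -49/3  [G is the reflection of E across F]
4. G_y = 53/3  [G is the reflection of E across F]
   → G = (-49/3, 53/3)
5. A_x = -26  [EC ∥ AG ∩ CG ∥ EA]
6. A_y = 26  [EC ∥ AG ∩ CG ∥ EA]
   → A = (-26, 26)

A = (-26, 26)
C = (10, -14)
G = (-49/3, 53/3)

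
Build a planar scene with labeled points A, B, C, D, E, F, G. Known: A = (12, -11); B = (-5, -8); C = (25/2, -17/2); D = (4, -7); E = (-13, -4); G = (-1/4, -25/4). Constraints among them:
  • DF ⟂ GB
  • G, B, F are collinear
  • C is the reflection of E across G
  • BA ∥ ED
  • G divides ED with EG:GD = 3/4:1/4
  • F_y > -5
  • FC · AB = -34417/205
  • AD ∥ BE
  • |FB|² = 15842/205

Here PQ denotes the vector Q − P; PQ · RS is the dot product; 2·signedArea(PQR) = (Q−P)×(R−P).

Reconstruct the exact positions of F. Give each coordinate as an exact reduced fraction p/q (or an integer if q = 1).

1. F_x = 666/205  [G, B, F are collinear ∩ DF ⟂ GB]
2. F_y = -1017/205  [G, B, F are collinear ∩ DF ⟂ GB]
   → F = (666/205, -1017/205)

F = (666/205, -1017/205)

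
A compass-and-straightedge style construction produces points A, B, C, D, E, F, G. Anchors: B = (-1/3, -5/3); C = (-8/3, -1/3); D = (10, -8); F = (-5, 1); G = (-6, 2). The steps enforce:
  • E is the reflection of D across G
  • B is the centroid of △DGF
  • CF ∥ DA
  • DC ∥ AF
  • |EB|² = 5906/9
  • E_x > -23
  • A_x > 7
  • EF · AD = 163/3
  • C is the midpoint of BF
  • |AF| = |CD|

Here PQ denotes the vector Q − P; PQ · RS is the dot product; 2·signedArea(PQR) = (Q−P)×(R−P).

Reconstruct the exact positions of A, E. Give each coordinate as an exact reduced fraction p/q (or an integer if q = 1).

A = (23/3, -20/3)
E = (-22, 12)

1. A_x = 23/3  [DC ∥ AF ∩ CF ∥ DA]
2. A_y = -20/3  [DC ∥ AF ∩ CF ∥ DA]
   → A = (23/3, -20/3)
3. E_x = -22  [E is the reflection of D across G]
4. E_y = 12  [E is the reflection of D across G]
   → E = (-22, 12)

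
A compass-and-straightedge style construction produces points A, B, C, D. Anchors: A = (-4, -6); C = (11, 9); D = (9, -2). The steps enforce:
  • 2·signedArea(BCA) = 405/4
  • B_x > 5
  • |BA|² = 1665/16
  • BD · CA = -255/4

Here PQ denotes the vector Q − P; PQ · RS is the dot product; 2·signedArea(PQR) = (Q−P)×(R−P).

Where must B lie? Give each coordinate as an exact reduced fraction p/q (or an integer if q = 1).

B = (23/4, -3)

1. B_x = 23/4  [BD · CA = -255/4 ∩ 2·signedArea(BCA) = 405/4]
2. B_y = -3  [BD · CA = -255/4 ∩ 2·signedArea(BCA) = 405/4]
   → B = (23/4, -3)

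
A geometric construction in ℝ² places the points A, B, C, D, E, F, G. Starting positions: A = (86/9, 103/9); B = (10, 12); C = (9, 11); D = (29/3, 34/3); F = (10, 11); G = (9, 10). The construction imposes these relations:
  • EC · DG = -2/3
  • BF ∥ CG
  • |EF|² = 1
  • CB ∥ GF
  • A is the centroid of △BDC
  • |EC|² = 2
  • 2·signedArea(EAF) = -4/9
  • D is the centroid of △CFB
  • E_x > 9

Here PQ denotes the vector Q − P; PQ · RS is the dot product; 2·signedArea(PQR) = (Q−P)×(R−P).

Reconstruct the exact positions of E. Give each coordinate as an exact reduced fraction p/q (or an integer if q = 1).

E = (10, 10)

1. E_x = 10  [2·signedArea(EAF) = -4/9 ∩ EC · DG = -2/3]
2. E_y = 10  [2·signedArea(EAF) = -4/9 ∩ EC · DG = -2/3]
   → E = (10, 10)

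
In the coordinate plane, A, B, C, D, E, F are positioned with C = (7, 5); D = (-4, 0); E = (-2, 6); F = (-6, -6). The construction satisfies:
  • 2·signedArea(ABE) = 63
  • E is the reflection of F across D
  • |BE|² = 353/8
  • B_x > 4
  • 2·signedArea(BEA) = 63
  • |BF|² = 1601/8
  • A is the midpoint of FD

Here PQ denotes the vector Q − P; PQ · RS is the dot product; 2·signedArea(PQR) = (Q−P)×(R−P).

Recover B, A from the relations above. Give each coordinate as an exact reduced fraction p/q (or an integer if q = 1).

1. A_x = -5  [A is the midpoint of FD]
2. A_y = -3  [A is the midpoint of FD]
   → A = (-5, -3)
3. B_x = 17/4  [line 9·x + -3·y + -27 = 0 ∩ |BF|² = 1601/8]
4. B_y = 15/4  [line 9·x + -3·y + -27 = 0 ∩ |BF|² = 1601/8]
   → B = (17/4, 15/4)

A = (-5, -3)
B = (17/4, 15/4)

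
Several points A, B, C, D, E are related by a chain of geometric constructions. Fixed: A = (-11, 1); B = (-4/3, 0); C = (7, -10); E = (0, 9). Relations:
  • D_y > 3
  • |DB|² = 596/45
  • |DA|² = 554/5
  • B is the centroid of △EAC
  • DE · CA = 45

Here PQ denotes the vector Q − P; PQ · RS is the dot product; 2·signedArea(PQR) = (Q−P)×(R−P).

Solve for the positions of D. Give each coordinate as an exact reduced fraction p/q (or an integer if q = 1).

1. D_x = -4/5  [line 18·x + -11·y + 54 = 0 ∩ |DB|² = 596/45]
2. D_y = 18/5  [line 18·x + -11·y + 54 = 0 ∩ |DB|² = 596/45]
   → D = (-4/5, 18/5)

D = (-4/5, 18/5)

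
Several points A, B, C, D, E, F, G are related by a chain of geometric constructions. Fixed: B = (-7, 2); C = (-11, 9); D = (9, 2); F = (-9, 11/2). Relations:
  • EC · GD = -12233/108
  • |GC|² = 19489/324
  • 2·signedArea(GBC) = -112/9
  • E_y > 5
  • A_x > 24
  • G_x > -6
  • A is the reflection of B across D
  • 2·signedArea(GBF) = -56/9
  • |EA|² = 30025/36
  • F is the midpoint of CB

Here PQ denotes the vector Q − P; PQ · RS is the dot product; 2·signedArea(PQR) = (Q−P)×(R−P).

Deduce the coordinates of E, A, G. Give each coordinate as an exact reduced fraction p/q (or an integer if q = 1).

1. A_x = 25  [A is the reflection of B across D]
2. A_y = 2  [A is the reflection of B across D]
   → A = (25, 2)
3. G_x = -53/9  [line -7/2·x + -2·y + -257/18 = 0 ∩ |GC|² = 19489/324]
4. G_y = 19/6  [line -7/2·x + -2·y + -257/18 = 0 ∩ |GC|² = 19489/324]
   → G = (-53/9, 19/6)
5. E_x = -11/3  [line -134/9·x + 7/6·y + -6589/108 = 0 ∩ |EA|² = 30025/36]
6. E_y = 11/2  [line -134/9·x + 7/6·y + -6589/108 = 0 ∩ |EA|² = 30025/36]
   → E = (-11/3, 11/2)

A = (25, 2)
E = (-11/3, 11/2)
G = (-53/9, 19/6)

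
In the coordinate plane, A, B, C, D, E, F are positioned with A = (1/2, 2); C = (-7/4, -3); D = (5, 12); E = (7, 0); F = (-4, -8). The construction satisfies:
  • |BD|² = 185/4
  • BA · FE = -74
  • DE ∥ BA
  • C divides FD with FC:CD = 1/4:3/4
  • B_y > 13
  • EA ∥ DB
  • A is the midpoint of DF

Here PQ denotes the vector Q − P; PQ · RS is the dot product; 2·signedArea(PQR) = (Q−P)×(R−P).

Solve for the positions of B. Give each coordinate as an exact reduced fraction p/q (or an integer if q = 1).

B = (-3/2, 14)

1. B_x = -3/2  [DE ∥ BA ∩ EA ∥ DB]
2. B_y = 14  [DE ∥ BA ∩ EA ∥ DB]
   → B = (-3/2, 14)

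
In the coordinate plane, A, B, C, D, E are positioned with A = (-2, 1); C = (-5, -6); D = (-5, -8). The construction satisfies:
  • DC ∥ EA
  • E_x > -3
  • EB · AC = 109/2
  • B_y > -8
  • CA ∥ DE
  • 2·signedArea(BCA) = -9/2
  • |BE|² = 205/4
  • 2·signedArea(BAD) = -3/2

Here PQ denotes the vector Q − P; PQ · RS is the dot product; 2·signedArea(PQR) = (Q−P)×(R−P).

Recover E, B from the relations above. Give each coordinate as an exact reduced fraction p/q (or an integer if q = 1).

1. E_x = -2  [DC ∥ EA ∩ CA ∥ DE]
2. E_y = -1  [DC ∥ EA ∩ CA ∥ DE]
   → E = (-2, -1)
3. B_x = -5  [2·signedArea(BAD) = -3/2 ∩ EB · AC = 109/2]
4. B_y = -15/2  [2·signedArea(BAD) = -3/2 ∩ EB · AC = 109/2]
   → B = (-5, -15/2)

B = (-5, -15/2)
E = (-2, -1)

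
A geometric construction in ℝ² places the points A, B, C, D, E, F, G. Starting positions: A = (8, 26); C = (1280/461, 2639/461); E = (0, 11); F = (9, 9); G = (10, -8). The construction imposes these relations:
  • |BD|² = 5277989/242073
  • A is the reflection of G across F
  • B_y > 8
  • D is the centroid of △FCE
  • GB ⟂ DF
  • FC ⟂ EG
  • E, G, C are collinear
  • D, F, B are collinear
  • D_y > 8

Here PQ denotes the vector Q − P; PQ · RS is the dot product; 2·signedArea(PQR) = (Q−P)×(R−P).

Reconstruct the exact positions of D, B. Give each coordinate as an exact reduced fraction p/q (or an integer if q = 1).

1. D_x = 5429/1383  [D is the centroid of △FCE]
2. D_y = 3953/461  [D is the centroid of △FCE]
   → D = (5429/1383, 3953/461)
3. B_x = 106370752/12399517  [D, F, B are collinear ∩ GB ⟂ DF]
4. B_y = 111157887/12399517  [D, F, B are collinear ∩ GB ⟂ DF]
   → B = (106370752/12399517, 111157887/12399517)

B = (106370752/12399517, 111157887/12399517)
D = (5429/1383, 3953/461)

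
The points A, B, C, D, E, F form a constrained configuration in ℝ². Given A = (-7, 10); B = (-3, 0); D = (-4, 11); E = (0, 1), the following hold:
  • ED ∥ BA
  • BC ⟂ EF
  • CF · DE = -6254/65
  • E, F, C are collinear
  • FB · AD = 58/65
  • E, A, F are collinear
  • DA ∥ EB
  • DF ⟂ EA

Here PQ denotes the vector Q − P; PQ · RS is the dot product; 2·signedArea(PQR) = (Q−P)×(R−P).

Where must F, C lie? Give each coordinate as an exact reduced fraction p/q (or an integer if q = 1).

C = (-42/65, 119/65)
F = (-413/65, 596/65)

1. F_x = -413/65  [E, A, F are collinear ∩ DF ⟂ EA]
2. F_y = 596/65  [E, A, F are collinear ∩ DF ⟂ EA]
   → F = (-413/65, 596/65)
3. C_x = -42/65  [E, F, C are collinear ∩ BC ⟂ EF]
4. C_y = 119/65  [E, F, C are collinear ∩ BC ⟂ EF]
   → C = (-42/65, 119/65)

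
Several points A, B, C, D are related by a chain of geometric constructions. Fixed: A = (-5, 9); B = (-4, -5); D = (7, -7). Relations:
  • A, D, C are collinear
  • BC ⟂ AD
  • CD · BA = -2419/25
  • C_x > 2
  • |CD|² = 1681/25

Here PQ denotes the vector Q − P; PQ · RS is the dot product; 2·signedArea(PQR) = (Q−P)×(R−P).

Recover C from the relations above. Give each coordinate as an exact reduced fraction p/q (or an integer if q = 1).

C = (52/25, -11/25)

1. C_x = 52/25  [A, D, C are collinear ∩ BC ⟂ AD]
2. C_y = -11/25  [A, D, C are collinear ∩ BC ⟂ AD]
   → C = (52/25, -11/25)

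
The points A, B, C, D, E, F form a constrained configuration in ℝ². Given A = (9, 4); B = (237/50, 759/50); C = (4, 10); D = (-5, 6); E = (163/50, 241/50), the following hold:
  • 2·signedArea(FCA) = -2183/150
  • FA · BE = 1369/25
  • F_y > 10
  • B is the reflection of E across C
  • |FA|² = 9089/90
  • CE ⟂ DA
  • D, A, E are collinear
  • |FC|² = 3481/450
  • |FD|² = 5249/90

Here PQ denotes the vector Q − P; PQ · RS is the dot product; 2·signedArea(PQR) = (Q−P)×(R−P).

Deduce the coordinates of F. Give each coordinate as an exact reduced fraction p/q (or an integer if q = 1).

F = (187/150, 1559/150)

1. F_x = 187/150  [2·signedArea(FCA) = -2183/150 ∩ FA · BE = 1369/25]
2. F_y = 1559/150  [2·signedArea(FCA) = -2183/150 ∩ FA · BE = 1369/25]
   → F = (187/150, 1559/150)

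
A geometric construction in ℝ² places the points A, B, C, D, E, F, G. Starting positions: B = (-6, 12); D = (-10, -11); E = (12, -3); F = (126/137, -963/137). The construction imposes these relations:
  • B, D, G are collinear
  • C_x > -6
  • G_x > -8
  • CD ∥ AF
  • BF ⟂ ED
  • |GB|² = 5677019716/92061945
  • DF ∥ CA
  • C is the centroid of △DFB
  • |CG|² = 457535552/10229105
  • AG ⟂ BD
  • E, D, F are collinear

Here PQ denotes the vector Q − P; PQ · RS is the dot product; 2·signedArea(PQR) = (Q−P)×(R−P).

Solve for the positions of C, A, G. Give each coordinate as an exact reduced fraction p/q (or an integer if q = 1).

1. C_x = -2066/411  [C is the centroid of △DFB]
2. C_y = -826/411  [C is the centroid of △DFB]
   → C = (-2066/411, -826/411)
3. A_x = 2422/411  [CD ∥ AF ∩ DF ∥ CA]
4. A_y = 806/411  [CD ∥ AF ∩ DF ∥ CA]
   → A = (2422/411, 806/411)
5. G_x = -1645354/223995  [B, D, G are collinear ∩ AG ⟂ BD]
6. G_y = 954982/223995  [B, D, G are collinear ∩ AG ⟂ BD]
   → G = (-1645354/223995, 954982/223995)

A = (2422/411, 806/411)
C = (-2066/411, -826/411)
G = (-1645354/223995, 954982/223995)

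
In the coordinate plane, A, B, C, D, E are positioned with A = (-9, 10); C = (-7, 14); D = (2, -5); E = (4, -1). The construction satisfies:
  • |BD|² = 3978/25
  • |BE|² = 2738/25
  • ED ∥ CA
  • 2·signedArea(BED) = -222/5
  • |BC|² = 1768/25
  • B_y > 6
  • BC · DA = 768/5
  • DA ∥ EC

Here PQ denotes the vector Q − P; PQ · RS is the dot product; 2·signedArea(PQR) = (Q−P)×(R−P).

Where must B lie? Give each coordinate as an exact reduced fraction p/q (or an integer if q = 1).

1. B_x = -17/5  [2·signedArea(BED) = -222/5 ∩ BC · DA = 768/5]
2. B_y = 32/5  [2·signedArea(BED) = -222/5 ∩ BC · DA = 768/5]
   → B = (-17/5, 32/5)

B = (-17/5, 32/5)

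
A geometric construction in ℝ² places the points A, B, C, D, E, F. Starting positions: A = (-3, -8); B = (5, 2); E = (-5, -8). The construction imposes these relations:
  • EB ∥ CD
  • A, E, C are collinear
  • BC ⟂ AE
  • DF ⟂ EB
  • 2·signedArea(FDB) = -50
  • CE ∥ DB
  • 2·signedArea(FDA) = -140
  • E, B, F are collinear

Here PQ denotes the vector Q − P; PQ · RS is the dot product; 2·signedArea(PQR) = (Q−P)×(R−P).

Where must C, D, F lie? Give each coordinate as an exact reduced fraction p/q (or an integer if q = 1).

1. C_x = 5  [A, E, C are collinear ∩ BC ⟂ AE]
2. C_y = -8  [A, E, C are collinear ∩ BC ⟂ AE]
   → C = (5, -8)
3. D_x = 15  [CE ∥ DB ∩ EB ∥ CD]
4. D_y = 2  [CE ∥ DB ∩ EB ∥ CD]
   → D = (15, 2)
5. F_x = 10  [E, B, F are collinear ∩ DF ⟂ EB]
6. F_y = 7  [E, B, F are collinear ∩ DF ⟂ EB]
   → F = (10, 7)

C = (5, -8)
D = (15, 2)
F = (10, 7)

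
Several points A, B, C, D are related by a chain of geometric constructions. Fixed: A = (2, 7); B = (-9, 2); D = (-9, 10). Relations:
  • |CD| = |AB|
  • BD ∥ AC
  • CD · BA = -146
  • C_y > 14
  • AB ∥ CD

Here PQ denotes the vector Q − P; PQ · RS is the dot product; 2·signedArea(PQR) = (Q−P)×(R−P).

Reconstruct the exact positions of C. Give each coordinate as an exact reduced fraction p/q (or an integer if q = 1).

1. C_x = 2  [AB ∥ CD ∩ BD ∥ AC]
2. C_y = 15  [AB ∥ CD ∩ BD ∥ AC]
   → C = (2, 15)

C = (2, 15)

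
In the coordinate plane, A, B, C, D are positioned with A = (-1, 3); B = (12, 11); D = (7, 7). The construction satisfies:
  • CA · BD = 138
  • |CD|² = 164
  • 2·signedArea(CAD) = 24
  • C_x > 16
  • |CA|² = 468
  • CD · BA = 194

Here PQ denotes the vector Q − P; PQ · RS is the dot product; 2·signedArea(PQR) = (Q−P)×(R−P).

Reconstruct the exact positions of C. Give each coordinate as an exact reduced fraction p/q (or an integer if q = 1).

C = (17, 15)

1. C_x = 17  [CD · BA = 194 ∩ 2·signedArea(CAD) = 24]
2. C_y = 15  [CD · BA = 194 ∩ 2·signedArea(CAD) = 24]
   → C = (17, 15)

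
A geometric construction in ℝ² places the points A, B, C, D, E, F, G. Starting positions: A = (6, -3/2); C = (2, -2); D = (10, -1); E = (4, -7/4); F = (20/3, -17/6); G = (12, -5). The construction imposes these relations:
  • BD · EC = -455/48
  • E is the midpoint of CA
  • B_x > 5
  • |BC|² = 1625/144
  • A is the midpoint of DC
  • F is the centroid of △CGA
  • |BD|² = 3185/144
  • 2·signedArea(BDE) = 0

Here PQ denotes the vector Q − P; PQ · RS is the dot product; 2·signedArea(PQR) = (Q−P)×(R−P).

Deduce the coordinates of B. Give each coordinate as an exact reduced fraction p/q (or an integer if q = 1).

B = (16/3, -19/12)

1. B_x = 16/3  [2·signedArea(BDE) = 0 ∩ BD · EC = -455/48]
2. B_y = -19/12  [2·signedArea(BDE) = 0 ∩ BD · EC = -455/48]
   → B = (16/3, -19/12)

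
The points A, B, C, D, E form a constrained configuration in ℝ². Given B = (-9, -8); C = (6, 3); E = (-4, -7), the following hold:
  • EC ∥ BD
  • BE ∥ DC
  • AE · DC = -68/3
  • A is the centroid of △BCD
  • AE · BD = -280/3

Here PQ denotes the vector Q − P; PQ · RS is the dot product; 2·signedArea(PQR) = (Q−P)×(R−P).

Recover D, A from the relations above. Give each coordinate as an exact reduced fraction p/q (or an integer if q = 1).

1. D_x = 1  [BE ∥ DC ∩ EC ∥ BD]
2. D_y = 2  [BE ∥ DC ∩ EC ∥ BD]
   → D = (1, 2)
3. A_x = -2/3  [A is the centroid of △BCD]
4. A_y = -1  [A is the centroid of △BCD]
   → A = (-2/3, -1)

A = (-2/3, -1)
D = (1, 2)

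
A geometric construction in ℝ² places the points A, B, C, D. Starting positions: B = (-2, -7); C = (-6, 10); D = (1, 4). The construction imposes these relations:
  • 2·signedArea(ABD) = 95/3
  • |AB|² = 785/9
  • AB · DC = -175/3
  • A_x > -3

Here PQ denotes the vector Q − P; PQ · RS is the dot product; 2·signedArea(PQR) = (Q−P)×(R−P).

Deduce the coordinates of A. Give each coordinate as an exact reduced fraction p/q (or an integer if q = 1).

A = (-7/3, 7/3)

1. A_x = -7/3  [AB · DC = -175/3 ∩ 2·signedArea(ABD) = 95/3]
2. A_y = 7/3  [AB · DC = -175/3 ∩ 2·signedArea(ABD) = 95/3]
   → A = (-7/3, 7/3)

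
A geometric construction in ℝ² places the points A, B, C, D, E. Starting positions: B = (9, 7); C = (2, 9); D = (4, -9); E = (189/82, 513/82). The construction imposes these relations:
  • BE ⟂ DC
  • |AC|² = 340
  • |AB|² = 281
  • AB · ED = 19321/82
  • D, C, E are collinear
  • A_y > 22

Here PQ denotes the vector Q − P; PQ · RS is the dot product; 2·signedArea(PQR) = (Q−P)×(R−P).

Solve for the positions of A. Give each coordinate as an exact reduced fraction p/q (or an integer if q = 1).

A = (14, 23)

1. A_x = 14  [line -139/82·x + 1251/82·y + -26827/82 = 0 ∩ |AC|² = 340]
2. A_y = 23  [line -139/82·x + 1251/82·y + -26827/82 = 0 ∩ |AC|² = 340]
   → A = (14, 23)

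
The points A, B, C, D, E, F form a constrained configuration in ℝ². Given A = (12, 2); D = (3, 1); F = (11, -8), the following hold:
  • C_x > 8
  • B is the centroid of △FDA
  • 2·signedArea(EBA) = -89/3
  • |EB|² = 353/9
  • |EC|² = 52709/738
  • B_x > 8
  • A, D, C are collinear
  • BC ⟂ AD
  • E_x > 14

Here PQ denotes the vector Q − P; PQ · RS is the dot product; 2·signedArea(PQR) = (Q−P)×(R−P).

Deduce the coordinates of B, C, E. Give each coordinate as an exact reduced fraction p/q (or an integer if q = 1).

B = (26/3, -5/3)
C = (681/82, 391/246)
E = (43/3, -13/3)

1. B_x = 26/3  [B is the centroid of △FDA]
2. B_y = -5/3  [B is the centroid of △FDA]
   → B = (26/3, -5/3)
3. C_x = 681/82  [A, D, C are collinear ∩ BC ⟂ AD]
4. C_y = 391/246  [A, D, C are collinear ∩ BC ⟂ AD]
   → C = (681/82, 391/246)
5. E_x = 43/3  [line -11/3·x + 10/3·y + 67 = 0 ∩ |EB|² = 353/9]
6. E_y = -13/3  [line -11/3·x + 10/3·y + 67 = 0 ∩ |EB|² = 353/9]
   → E = (43/3, -13/3)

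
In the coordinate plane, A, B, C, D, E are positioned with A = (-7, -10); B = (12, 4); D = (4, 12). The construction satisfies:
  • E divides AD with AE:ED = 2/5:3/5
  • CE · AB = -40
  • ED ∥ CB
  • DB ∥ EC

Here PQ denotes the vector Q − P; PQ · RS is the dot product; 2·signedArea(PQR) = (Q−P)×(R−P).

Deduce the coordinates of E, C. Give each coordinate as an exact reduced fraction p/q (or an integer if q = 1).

C = (27/5, -46/5)
E = (-13/5, -6/5)

1. E_x = -13/5  [E divides AD with AE:ED = 2/5:3/5]
2. E_y = -6/5  [E divides AD with AE:ED = 2/5:3/5]
   → E = (-13/5, -6/5)
3. C_x = 27/5  [ED ∥ CB ∩ DB ∥ EC]
4. C_y = -46/5  [ED ∥ CB ∩ DB ∥ EC]
   → C = (27/5, -46/5)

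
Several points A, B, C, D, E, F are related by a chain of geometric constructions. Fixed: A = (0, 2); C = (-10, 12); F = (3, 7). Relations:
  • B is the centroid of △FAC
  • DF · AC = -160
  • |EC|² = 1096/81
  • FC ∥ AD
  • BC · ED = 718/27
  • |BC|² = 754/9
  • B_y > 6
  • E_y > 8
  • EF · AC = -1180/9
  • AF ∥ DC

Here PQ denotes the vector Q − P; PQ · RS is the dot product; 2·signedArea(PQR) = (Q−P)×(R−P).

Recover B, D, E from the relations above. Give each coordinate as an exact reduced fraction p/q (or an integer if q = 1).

1. B_x = -7/3  [B is the centroid of △FAC]
2. B_y = 7  [B is the centroid of △FAC]
   → B = (-7/3, 7)
3. D_x = -13  [AF ∥ DC ∩ FC ∥ AD]
4. D_y = 7  [AF ∥ DC ∩ FC ∥ AD]
   → D = (-13, 7)
5. E_x = -76/9  [EF · AC = -1180/9 ∩ BC · ED = 718/27]
6. E_y = 26/3  [EF · AC = -1180/9 ∩ BC · ED = 718/27]
   → E = (-76/9, 26/3)

B = (-7/3, 7)
D = (-13, 7)
E = (-76/9, 26/3)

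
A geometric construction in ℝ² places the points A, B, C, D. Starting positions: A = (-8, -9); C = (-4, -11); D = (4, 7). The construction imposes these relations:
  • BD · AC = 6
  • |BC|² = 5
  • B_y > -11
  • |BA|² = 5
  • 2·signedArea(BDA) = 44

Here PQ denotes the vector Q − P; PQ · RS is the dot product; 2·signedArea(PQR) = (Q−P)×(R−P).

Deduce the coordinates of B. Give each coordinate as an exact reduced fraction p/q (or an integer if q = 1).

1. B_x = -6  [BD · AC = 6 ∩ 2·signedArea(BDA) = 44]
2. B_y = -10  [BD · AC = 6 ∩ 2·signedArea(BDA) = 44]
   → B = (-6, -10)

B = (-6, -10)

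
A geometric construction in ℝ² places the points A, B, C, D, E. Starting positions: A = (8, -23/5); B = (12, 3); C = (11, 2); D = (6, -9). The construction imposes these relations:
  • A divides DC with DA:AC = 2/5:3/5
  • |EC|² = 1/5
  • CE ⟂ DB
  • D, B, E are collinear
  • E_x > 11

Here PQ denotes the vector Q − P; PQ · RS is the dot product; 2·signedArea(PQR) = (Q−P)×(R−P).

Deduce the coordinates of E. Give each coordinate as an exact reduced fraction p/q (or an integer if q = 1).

E = (57/5, 9/5)

1. E_x = 57/5  [D, B, E are collinear ∩ CE ⟂ DB]
2. E_y = 9/5  [D, B, E are collinear ∩ CE ⟂ DB]
   → E = (57/5, 9/5)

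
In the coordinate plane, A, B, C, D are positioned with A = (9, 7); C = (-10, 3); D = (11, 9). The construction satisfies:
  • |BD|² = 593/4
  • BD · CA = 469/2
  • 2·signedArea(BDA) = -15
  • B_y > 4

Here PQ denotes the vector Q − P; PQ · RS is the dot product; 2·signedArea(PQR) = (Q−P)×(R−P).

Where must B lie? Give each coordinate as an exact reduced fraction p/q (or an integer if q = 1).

1. B_x = -1/2  [2·signedArea(BDA) = -15 ∩ BD · CA = 469/2]
2. B_y = 5  [2·signedArea(BDA) = -15 ∩ BD · CA = 469/2]
   → B = (-1/2, 5)

B = (-1/2, 5)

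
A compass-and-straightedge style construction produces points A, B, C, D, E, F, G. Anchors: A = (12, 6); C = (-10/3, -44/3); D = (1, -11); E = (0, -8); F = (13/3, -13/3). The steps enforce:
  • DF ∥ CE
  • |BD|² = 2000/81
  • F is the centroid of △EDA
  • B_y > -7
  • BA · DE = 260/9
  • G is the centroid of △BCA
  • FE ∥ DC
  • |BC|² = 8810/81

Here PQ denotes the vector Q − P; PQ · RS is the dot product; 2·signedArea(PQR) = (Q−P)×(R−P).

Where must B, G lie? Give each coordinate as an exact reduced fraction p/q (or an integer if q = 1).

B = (29/9, -59/9)
G = (107/27, -137/27)

1. B_x = 29/9  [line 1·x + -3·y + -206/9 = 0 ∩ |BD|² = 2000/81]
2. B_y = -59/9  [line 1·x + -3·y + -206/9 = 0 ∩ |BD|² = 2000/81]
   → B = (29/9, -59/9)
3. G_x = 107/27  [G is the centroid of △BCA]
4. G_y = -137/27  [G is the centroid of △BCA]
   → G = (107/27, -137/27)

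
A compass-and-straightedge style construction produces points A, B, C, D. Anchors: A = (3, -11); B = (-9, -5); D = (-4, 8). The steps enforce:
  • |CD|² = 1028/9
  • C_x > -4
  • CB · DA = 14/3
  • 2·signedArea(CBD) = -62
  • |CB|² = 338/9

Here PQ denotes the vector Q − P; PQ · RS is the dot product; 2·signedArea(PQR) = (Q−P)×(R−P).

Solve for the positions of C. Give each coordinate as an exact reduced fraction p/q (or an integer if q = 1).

1. C_x = -10/3  [CB · DA = 14/3 ∩ 2·signedArea(CBD) = -62]
2. C_y = -8/3  [CB · DA = 14/3 ∩ 2·signedArea(CBD) = -62]
   → C = (-10/3, -8/3)

C = (-10/3, -8/3)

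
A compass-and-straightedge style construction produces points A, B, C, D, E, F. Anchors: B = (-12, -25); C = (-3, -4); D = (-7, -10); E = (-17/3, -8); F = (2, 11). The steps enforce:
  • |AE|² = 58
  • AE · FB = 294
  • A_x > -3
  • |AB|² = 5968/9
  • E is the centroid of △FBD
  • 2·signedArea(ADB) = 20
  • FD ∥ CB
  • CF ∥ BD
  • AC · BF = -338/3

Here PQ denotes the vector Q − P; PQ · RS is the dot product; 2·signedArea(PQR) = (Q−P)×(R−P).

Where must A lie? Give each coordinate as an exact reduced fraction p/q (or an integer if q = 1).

1. A_x = -8/3  [2·signedArea(ADB) = 20 ∩ AC · BF = -338/3]
2. A_y = -1  [2·signedArea(ADB) = 20 ∩ AC · BF = -338/3]
   → A = (-8/3, -1)

A = (-8/3, -1)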